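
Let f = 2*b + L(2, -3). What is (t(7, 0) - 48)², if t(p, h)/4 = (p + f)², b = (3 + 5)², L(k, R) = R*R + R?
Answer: 6316434576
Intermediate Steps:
L(k, R) = R + R² (L(k, R) = R² + R = R + R²)
b = 64 (b = 8² = 64)
f = 134 (f = 2*64 - 3*(1 - 3) = 128 - 3*(-2) = 128 + 6 = 134)
t(p, h) = 4*(134 + p)² (t(p, h) = 4*(p + 134)² = 4*(134 + p)²)
(t(7, 0) - 48)² = (4*(134 + 7)² - 48)² = (4*141² - 48)² = (4*19881 - 48)² = (79524 - 48)² = 79476² = 6316434576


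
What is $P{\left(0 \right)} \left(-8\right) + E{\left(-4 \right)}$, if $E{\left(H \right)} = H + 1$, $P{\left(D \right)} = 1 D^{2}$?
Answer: $-3$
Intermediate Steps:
$P{\left(D \right)} = D^{2}$
$E{\left(H \right)} = 1 + H$
$P{\left(0 \right)} \left(-8\right) + E{\left(-4 \right)} = 0^{2} \left(-8\right) + \left(1 - 4\right) = 0 \left(-8\right) - 3 = 0 - 3 = -3$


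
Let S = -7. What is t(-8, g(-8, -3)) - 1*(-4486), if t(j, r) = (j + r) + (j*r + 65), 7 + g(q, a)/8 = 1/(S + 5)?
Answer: 4963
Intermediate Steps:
g(q, a) = -60 (g(q, a) = -56 + 8/(-7 + 5) = -56 + 8/(-2) = -56 + 8*(-1/2) = -56 - 4 = -60)
t(j, r) = 65 + j + r + j*r (t(j, r) = (j + r) + (65 + j*r) = 65 + j + r + j*r)
t(-8, g(-8, -3)) - 1*(-4486) = (65 - 8 - 60 - 8*(-60)) - 1*(-4486) = (65 - 8 - 60 + 480) + 4486 = 477 + 4486 = 4963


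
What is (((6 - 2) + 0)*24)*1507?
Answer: 144672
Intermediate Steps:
(((6 - 2) + 0)*24)*1507 = ((4 + 0)*24)*1507 = (4*24)*1507 = 96*1507 = 144672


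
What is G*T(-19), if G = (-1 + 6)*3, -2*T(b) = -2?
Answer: 15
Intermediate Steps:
T(b) = 1 (T(b) = -½*(-2) = 1)
G = 15 (G = 5*3 = 15)
G*T(-19) = 15*1 = 15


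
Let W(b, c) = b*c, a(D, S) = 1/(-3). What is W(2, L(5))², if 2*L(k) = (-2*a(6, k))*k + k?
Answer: 625/9 ≈ 69.444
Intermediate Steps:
a(D, S) = -⅓
L(k) = 5*k/6 (L(k) = ((-2*(-⅓))*k + k)/2 = (2*k/3 + k)/2 = (5*k/3)/2 = 5*k/6)
W(2, L(5))² = (2*((⅚)*5))² = (2*(25/6))² = (25/3)² = 625/9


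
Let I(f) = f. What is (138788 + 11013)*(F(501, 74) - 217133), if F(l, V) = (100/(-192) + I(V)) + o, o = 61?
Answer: -1560316580129/48 ≈ -3.2507e+10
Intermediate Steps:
F(l, V) = 2903/48 + V (F(l, V) = (100/(-192) + V) + 61 = (100*(-1/192) + V) + 61 = (-25/48 + V) + 61 = 2903/48 + V)
(138788 + 11013)*(F(501, 74) - 217133) = (138788 + 11013)*((2903/48 + 74) - 217133) = 149801*(6455/48 - 217133) = 149801*(-10415929/48) = -1560316580129/48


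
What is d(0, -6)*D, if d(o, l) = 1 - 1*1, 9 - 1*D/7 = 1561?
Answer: 0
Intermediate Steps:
D = -10864 (D = 63 - 7*1561 = 63 - 10927 = -10864)
d(o, l) = 0 (d(o, l) = 1 - 1 = 0)
d(0, -6)*D = 0*(-10864) = 0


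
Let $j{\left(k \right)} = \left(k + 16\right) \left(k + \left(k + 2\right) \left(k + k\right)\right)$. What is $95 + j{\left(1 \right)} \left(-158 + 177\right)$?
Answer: $2356$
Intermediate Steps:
$j{\left(k \right)} = \left(16 + k\right) \left(k + 2 k \left(2 + k\right)\right)$ ($j{\left(k \right)} = \left(16 + k\right) \left(k + \left(2 + k\right) 2 k\right) = \left(16 + k\right) \left(k + 2 k \left(2 + k\right)\right)$)
$95 + j{\left(1 \right)} \left(-158 + 177\right) = 95 + 1 \left(80 + 2 \cdot 1^{2} + 37 \cdot 1\right) \left(-158 + 177\right) = 95 + 1 \left(80 + 2 \cdot 1 + 37\right) 19 = 95 + 1 \left(80 + 2 + 37\right) 19 = 95 + 1 \cdot 119 \cdot 19 = 95 + 119 \cdot 19 = 95 + 2261 = 2356$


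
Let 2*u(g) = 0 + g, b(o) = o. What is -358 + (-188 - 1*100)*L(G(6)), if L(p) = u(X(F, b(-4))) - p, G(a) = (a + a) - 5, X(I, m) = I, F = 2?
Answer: 1370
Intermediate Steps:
u(g) = g/2 (u(g) = (0 + g)/2 = g/2)
G(a) = -5 + 2*a (G(a) = 2*a - 5 = -5 + 2*a)
L(p) = 1 - p (L(p) = (½)*2 - p = 1 - p)
-358 + (-188 - 1*100)*L(G(6)) = -358 + (-188 - 1*100)*(1 - (-5 + 2*6)) = -358 + (-188 - 100)*(1 - (-5 + 12)) = -358 - 288*(1 - 1*7) = -358 - 288*(1 - 7) = -358 - 288*(-6) = -358 + 1728 = 1370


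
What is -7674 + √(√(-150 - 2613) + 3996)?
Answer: -7674 + √(3996 + 3*I*√307) ≈ -7610.8 + 0.41576*I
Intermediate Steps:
-7674 + √(√(-150 - 2613) + 3996) = -7674 + √(√(-2763) + 3996) = -7674 + √(3*I*√307 + 3996) = -7674 + √(3996 + 3*I*√307)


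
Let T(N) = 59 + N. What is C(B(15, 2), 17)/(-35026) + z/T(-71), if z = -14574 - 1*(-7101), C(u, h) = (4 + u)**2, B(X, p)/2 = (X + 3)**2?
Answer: 42774675/70052 ≈ 610.61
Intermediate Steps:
B(X, p) = 2*(3 + X)**2 (B(X, p) = 2*(X + 3)**2 = 2*(3 + X)**2)
z = -7473 (z = -14574 + 7101 = -7473)
C(B(15, 2), 17)/(-35026) + z/T(-71) = (4 + 2*(3 + 15)**2)**2/(-35026) - 7473/(59 - 71) = (4 + 2*18**2)**2*(-1/35026) - 7473/(-12) = (4 + 2*324)**2*(-1/35026) - 7473*(-1/12) = (4 + 648)**2*(-1/35026) + 2491/4 = 652**2*(-1/35026) + 2491/4 = 425104*(-1/35026) + 2491/4 = -212552/17513 + 2491/4 = 42774675/70052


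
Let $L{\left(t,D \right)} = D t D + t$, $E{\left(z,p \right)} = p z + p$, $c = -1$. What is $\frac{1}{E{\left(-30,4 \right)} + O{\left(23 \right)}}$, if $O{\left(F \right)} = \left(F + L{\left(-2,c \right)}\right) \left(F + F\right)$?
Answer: $\frac{1}{758} \approx 0.0013193$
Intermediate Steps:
$E{\left(z,p \right)} = p + p z$
$L{\left(t,D \right)} = t + t D^{2}$ ($L{\left(t,D \right)} = t D^{2} + t = t + t D^{2}$)
$O{\left(F \right)} = 2 F \left(-4 + F\right)$ ($O{\left(F \right)} = \left(F - 2 \left(1 + \left(-1\right)^{2}\right)\right) \left(F + F\right) = \left(F - 2 \left(1 + 1\right)\right) 2 F = \left(F - 4\right) 2 F = \left(-4 + F\right) 2 F = 2 F \left(-4 + F\right)$)
$\frac{1}{E{\left(-30,4 \right)} + O{\left(23 \right)}} = \frac{1}{4 \left(1 - 30\right) + 2 \cdot 23 \left(-4 + 23\right)} = \frac{1}{4 \left(-29\right) + 2 \cdot 23 \cdot 19} = \frac{1}{-116 + 874} = \frac{1}{758}$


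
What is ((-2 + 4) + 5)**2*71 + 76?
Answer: 3555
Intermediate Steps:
((-2 + 4) + 5)**2*71 + 76 = (2 + 5)**2*71 + 76 = 7**2*71 + 76 = 49*71 + 76 = 3479 + 76 = 3555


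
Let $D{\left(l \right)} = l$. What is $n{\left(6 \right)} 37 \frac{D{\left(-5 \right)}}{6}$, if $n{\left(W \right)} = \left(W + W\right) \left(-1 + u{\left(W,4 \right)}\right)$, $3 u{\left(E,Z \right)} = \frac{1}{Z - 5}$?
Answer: $\frac{1480}{3} \approx 493.33$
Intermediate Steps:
$u{\left(E,Z \right)} = \frac{1}{3 \left(-5 + Z\right)}$ ($u{\left(E,Z \right)} = \frac{1}{3 \left(Z - 5\right)} = \frac{1}{3 \left(-5 + Z\right)}$)
$n{\left(W \right)} = - \frac{8 W}{3}$ ($n{\left(W \right)} = \left(W + W\right) \left(-1 + \frac{1}{3 \left(-5 + 4\right)}\right) = 2 W \left(-1 + \frac{1}{3 \left(-1\right)}\right) = 2 W \left(-1 + \frac{1}{3} \left(-1\right)\right) = 2 W \left(-1 - \frac{1}{3}\right) = 2 W \left(- \frac{4}{3}\right) = - \frac{8 W}{3}$)
$n{\left(6 \right)} 37 \frac{D{\left(-5 \right)}}{6} = \left(- \frac{8}{3}\right) 6 \cdot 37 \left(- \frac{5}{6}\right) = \left(-16\right) 37 \left(\left(-5\right) \frac{1}{6}\right) = \left(-592\right) \left(- \frac{5}{6}\right) = \frac{1480}{3}$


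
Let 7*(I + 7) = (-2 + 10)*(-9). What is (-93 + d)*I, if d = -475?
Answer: 68728/7 ≈ 9818.3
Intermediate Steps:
I = -121/7 (I = -7 + ((-2 + 10)*(-9))/7 = -7 + (8*(-9))/7 = -7 + (1/7)*(-72) = -7 - 72/7 = -121/7 ≈ -17.286)
(-93 + d)*I = (-93 - 475)*(-121/7) = -568*(-121/7) = 68728/7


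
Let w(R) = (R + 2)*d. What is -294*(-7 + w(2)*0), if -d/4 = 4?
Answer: 2058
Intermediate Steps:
d = -16 (d = -4*4 = -16)
w(R) = -32 - 16*R (w(R) = (R + 2)*(-16) = (2 + R)*(-16) = -32 - 16*R)
-294*(-7 + w(2)*0) = -294*(-7 + (-32 - 16*2)*0) = -294*(-7 + (-32 - 32)*0) = -294*(-7 - 64*0) = -294*(-7 + 0) = -294*(-7) = 2058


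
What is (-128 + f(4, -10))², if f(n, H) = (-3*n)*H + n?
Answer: 16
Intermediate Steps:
f(n, H) = n - 3*H*n (f(n, H) = -3*H*n + n = n - 3*H*n)
(-128 + f(4, -10))² = (-128 + 4*(1 - 3*(-10)))² = (-128 + 4*(1 + 30))² = (-128 + 4*31)² = (-128 + 124)² = (-4)² = 16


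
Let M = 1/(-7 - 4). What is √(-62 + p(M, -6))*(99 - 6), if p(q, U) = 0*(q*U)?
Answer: 93*I*√62 ≈ 732.28*I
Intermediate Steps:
M = -1/11 (M = 1/(-11) = -1/11 ≈ -0.090909)
p(q, U) = 0 (p(q, U) = 0*(U*q) = 0)
√(-62 + p(M, -6))*(99 - 6) = √(-62 + 0)*(99 - 6) = √(-62)*93 = (I*√62)*93 = 93*I*√62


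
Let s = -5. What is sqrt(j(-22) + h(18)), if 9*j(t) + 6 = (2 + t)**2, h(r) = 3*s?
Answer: sqrt(259)/3 ≈ 5.3645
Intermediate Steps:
h(r) = -15 (h(r) = 3*(-5) = -15)
j(t) = -2/3 + (2 + t)**2/9
sqrt(j(-22) + h(18)) = sqrt((-2/3 + (2 - 22)**2/9) - 15) = sqrt((-2/3 + (1/9)*(-20)**2) - 15) = sqrt((-2/3 + (1/9)*400) - 15) = sqrt((-2/3 + 400/9) - 15) = sqrt(394/9 - 15) = sqrt(259/9) = sqrt(259)/3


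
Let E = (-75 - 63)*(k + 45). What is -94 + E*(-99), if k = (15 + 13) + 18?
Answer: 1243148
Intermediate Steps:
k = 46 (k = 28 + 18 = 46)
E = -12558 (E = (-75 - 63)*(46 + 45) = -138*91 = -12558)
-94 + E*(-99) = -94 - 12558*(-99) = -94 + 1243242 = 1243148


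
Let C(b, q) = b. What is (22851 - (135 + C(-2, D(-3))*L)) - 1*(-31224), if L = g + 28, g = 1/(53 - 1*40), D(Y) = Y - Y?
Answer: 701950/13 ≈ 53996.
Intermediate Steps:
D(Y) = 0
g = 1/13 (g = 1/(53 - 40) = 1/13 ≈ 0.076923)
L = 365/13 (L = 1/13 + 28 = 365/13 ≈ 28.077)
(22851 - (135 + C(-2, D(-3))*L)) - 1*(-31224) = (22851 - (135 - 2*365/13)) - 1*(-31224) = (22851 - (135 - 730/13)) + 31224 = (22851 - 1*1025/13) + 31224 = (22851 - 1025/13) + 31224 = 296038/13 + 31224 = 701950/13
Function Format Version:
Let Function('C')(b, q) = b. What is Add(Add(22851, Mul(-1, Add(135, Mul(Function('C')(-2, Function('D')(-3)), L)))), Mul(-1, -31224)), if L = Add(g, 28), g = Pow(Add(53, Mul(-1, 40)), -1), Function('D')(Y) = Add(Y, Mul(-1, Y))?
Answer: Rational(701950, 13) ≈ 53996.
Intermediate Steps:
Function('D')(Y) = 0
g = Rational(1, 13) (g = Pow(Add(53, -40), -1) = Pow(13, -1) = Rational(1, 13) ≈ 0.076923)
L = Rational(365, 13) (L = Add(Rational(1, 13), 28) = Rational(365, 13) ≈ 28.077)
Add(Add(22851, Mul(-1, Add(135, Mul(Function('C')(-2, Function('D')(-3)), L)))), Mul(-1, -31224)) = Add(Add(22851, Mul(-1, Add(135, Mul(-2, Rational(365, 13))))), Mul(-1, -31224)) = Add(Add(22851, Mul(-1, Add(135, Rational(-730, 13)))), 31224) = Add(Add(22851, Mul(-1, Rational(1025, 13))), 31224) = Add(Add(22851, Rational(-1025, 13)), 31224) = Add(Rational(296038, 13), 31224) = Rational(701950, 13)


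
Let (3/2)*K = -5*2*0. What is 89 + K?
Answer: 89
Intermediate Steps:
K = 0 (K = 2*(-5*2*0)/3 = 2*(-10*0)/3 = (2/3)*0 = 0)
89 + K = 89 + 0 = 89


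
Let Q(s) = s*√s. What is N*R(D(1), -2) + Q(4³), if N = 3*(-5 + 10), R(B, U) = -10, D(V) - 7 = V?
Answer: 362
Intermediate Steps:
D(V) = 7 + V
Q(s) = s^(3/2)
N = 15 (N = 3*5 = 15)
N*R(D(1), -2) + Q(4³) = 15*(-10) + (4³)^(3/2) = -150 + 64^(3/2) = -150 + 512 = 362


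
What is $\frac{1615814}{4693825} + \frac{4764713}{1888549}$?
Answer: $\frac{25416272911111}{8864518509925} \approx 2.8672$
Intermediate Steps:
$\frac{1615814}{4693825} + \frac{4764713}{1888549} = \frac{25416272911111}{8864518509925}$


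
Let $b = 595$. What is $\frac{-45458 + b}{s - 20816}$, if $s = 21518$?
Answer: $- \frac{3451}{54} \approx -63.907$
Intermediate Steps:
$\frac{-45458 + b}{s - 20816} = \frac{-45458 + 595}{21518 - 20816} = - \frac{44863}{702} = \left(-44863\right) \frac{1}{702} = - \frac{3451}{54}$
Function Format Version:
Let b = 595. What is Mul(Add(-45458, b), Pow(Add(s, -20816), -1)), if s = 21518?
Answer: Rational(-3451, 54) ≈ -63.907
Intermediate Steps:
Mul(Add(-45458, b), Pow(Add(s, -20816), -1)) = Mul(Add(-45458, 595), Pow(Add(21518, -20816), -1)) = Mul(-44863, Pow(702, -1)) = Mul(-44863, Rational(1, 702)) = Rational(-3451, 54)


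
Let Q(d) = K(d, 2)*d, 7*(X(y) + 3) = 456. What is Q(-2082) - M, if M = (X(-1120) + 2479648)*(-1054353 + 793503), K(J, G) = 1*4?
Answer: 4527826677054/7 ≈ 6.4683e+11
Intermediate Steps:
K(J, G) = 4
X(y) = 435/7 (X(y) = -3 + (1/7)*456 = -3 + 456/7 = 435/7)
Q(d) = 4*d
M = -4527826735350/7 (M = (435/7 + 2479648)*(-1054353 + 793503) = (17357971/7)*(-260850) = -4527826735350/7 ≈ -6.4683e+11)
Q(-2082) - M = 4*(-2082) - 1*(-4527826735350/7) = -8328 + 4527826735350/7 = 4527826677054/7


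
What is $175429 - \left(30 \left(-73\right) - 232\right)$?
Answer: $177851$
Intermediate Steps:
$175429 - \left(30 \left(-73\right) - 232\right) = 175429 - \left(-2190 - 232\right) = 175429 - -2422 = 175429 + 2422 = 177851$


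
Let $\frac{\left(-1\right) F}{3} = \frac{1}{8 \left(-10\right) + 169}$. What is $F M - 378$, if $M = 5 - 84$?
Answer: $- \frac{33405}{89} \approx -375.34$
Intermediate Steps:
$F = - \frac{3}{89}$ ($F = - \frac{3}{8 \left(-10\right) + 169} = - \frac{3}{-80 + 169} = - \frac{3}{89} \approx -0.033708$)
$M = -79$
$F M - 378 = \left(- \frac{3}{89}\right) \left(-79\right) - 378 = \frac{237}{89} - 378 = - \frac{33405}{89}$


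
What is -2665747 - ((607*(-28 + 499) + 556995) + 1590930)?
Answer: -5099569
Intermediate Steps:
-2665747 - ((607*(-28 + 499) + 556995) + 1590930) = -2665747 - ((607*471 + 556995) + 1590930) = -2665747 - ((285897 + 556995) + 1590930) = -2665747 - (842892 + 1590930) = -2665747 - 1*2433822 = -2665747 - 2433822 = -5099569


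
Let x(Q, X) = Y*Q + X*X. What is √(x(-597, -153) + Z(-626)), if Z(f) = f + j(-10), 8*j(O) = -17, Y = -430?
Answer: √4471854/4 ≈ 528.67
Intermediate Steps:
j(O) = -17/8 (j(O) = (⅛)*(-17) = -17/8)
x(Q, X) = X² - 430*Q (x(Q, X) = -430*Q + X*X = -430*Q + X² = X² - 430*Q)
Z(f) = -17/8 + f (Z(f) = f - 17/8 = -17/8 + f)
√(x(-597, -153) + Z(-626)) = √(((-153)² - 430*(-597)) + (-17/8 - 626)) = √((23409 + 256710) - 5025/8) = √(280119 - 5025/8) = √(2235927/8) = √4471854/4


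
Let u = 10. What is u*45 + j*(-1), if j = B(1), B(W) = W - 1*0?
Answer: 449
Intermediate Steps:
B(W) = W (B(W) = W + 0 = W)
j = 1
u*45 + j*(-1) = 10*45 + 1*(-1) = 450 - 1 = 449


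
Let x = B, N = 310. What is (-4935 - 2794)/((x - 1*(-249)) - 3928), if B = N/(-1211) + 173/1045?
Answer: 9781010855/4655870552 ≈ 2.1008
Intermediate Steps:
B = -114447/1265495 (B = 310/(-1211) + 173/1045 = 310*(-1/1211) + 173*(1/1045) = -310/1211 + 173/1045 = -114447/1265495 ≈ -0.090437)
x = -114447/1265495 ≈ -0.090437
(-4935 - 2794)/((x - 1*(-249)) - 3928) = (-4935 - 2794)/((-114447/1265495 - 1*(-249)) - 3928) = -7729/((-114447/1265495 + 249) - 3928) = -7729/(314993808/1265495 - 3928) = -7729/(-4655870552/1265495) = -7729*(-1265495/4655870552) = 9781010855/4655870552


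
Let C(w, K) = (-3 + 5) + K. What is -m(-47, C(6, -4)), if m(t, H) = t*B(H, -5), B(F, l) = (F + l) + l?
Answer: -564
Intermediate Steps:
B(F, l) = F + 2*l
C(w, K) = 2 + K
m(t, H) = t*(-10 + H) (m(t, H) = t*(H + 2*(-5)) = t*(H - 10) = t*(-10 + H))
-m(-47, C(6, -4)) = -(-47)*(-10 + (2 - 4)) = -(-47)*(-10 - 2) = -(-47)*(-12) = -1*564 = -564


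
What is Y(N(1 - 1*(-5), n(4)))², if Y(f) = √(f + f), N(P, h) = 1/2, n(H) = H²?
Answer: 1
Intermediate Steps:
N(P, h) = ½
Y(f) = √2*√f (Y(f) = √(2*f) = √2*√f)
Y(N(1 - 1*(-5), n(4)))² = (√2*√(½))² = (√2*(√2/2))² = 1² = 1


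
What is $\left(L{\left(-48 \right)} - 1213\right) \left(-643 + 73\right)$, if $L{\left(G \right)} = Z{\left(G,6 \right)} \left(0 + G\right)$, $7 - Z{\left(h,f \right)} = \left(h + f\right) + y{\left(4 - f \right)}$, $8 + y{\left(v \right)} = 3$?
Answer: $2168850$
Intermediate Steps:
$y{\left(v \right)} = -5$ ($y{\left(v \right)} = -8 + 3 = -5$)
$Z{\left(h,f \right)} = 12 - f - h$ ($Z{\left(h,f \right)} = 7 - \left(\left(h + f\right) - 5\right) = 7 - \left(\left(f + h\right) - 5\right) = 7 - \left(-5 + f + h\right) = 12 - f - h$)
$L{\left(G \right)} = G \left(6 - G\right)$ ($L{\left(G \right)} = \left(12 - 6 - G\right) \left(0 + G\right) = \left(12 - 6 - G\right) G = \left(6 - G\right) G = G \left(6 - G\right)$)
$\left(L{\left(-48 \right)} - 1213\right) \left(-643 + 73\right) = \left(- 48 \left(6 - -48\right) - 1213\right) \left(-643 + 73\right) = \left(- 48 \left(6 + 48\right) - 1213\right) \left(-570\right) = \left(\left(-48\right) 54 - 1213\right) \left(-570\right) = \left(-2592 - 1213\right) \left(-570\right) = \left(-3805\right) \left(-570\right) = 2168850$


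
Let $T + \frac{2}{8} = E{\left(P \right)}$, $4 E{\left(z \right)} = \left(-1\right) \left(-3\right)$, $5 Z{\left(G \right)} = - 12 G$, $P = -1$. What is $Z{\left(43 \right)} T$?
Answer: $- \frac{258}{5} \approx -51.6$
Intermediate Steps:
$Z{\left(G \right)} = - \frac{12 G}{5}$ ($Z{\left(G \right)} = \frac{\left(-12\right) G}{5} = - \frac{12 G}{5}$)
$E{\left(z \right)} = \frac{3}{4}$ ($E{\left(z \right)} = \frac{\left(-1\right) \left(-3\right)}{4} = \frac{1}{4} \cdot 3 = \frac{3}{4}$)
$T = \frac{1}{2}$ ($T = - \frac{1}{4} + \frac{3}{4} = \frac{1}{2} \approx 0.5$)
$Z{\left(43 \right)} T = \left(- \frac{12}{5}\right) 43 \cdot \frac{1}{2} = \left(- \frac{516}{5}\right) \frac{1}{2} = - \frac{258}{5}$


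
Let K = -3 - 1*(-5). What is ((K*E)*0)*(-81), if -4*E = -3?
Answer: 0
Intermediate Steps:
E = 3/4 (E = -1/4*(-3) = 3/4 ≈ 0.75000)
K = 2 (K = -3 + 5 = 2)
((K*E)*0)*(-81) = ((2*(3/4))*0)*(-81) = ((3/2)*0)*(-81) = 0*(-81) = 0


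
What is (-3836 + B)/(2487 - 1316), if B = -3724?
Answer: -7560/1171 ≈ -6.4560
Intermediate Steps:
(-3836 + B)/(2487 - 1316) = (-3836 - 3724)/(2487 - 1316) = -7560/1171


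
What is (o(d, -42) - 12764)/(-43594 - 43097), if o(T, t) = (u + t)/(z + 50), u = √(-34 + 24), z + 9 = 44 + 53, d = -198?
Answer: 26689/181263 - I*√10/11963358 ≈ 0.14724 - 2.6433e-7*I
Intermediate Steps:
z = 88 (z = -9 + (44 + 53) = -9 + 97 = 88)
u = I*√10 (u = √(-10) = I*√10 ≈ 3.1623*I)
o(T, t) = t/138 + I*√10/138 (o(T, t) = (I*√10 + t)/(88 + 50) = (t + I*√10)/138 = (t + I*√10)*(1/138) = t/138 + I*√10/138)
(o(d, -42) - 12764)/(-43594 - 43097) = (((1/138)*(-42) + I*√10/138) - 12764)/(-43594 - 43097) = ((-7/23 + I*√10/138) - 12764)/(-86691) = (-293579/23 + I*√10/138)*(-1/86691) = 26689/181263 - I*√10/11963358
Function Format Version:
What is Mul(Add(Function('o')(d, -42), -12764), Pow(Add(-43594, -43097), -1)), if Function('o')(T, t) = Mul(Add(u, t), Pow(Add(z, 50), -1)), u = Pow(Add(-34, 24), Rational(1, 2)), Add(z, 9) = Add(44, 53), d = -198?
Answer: Add(Rational(26689, 181263), Mul(Rational(-1, 11963358), I, Pow(10, Rational(1, 2)))) ≈ Add(0.14724, Mul(-2.6433e-7, I))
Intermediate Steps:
z = 88 (z = Add(-9, Add(44, 53)) = Add(-9, 97) = 88)
u = Mul(I, Pow(10, Rational(1, 2))) (u = Pow(-10, Rational(1, 2)) = Mul(I, Pow(10, Rational(1, 2))) ≈ Mul(3.1623, I))
Function('o')(T, t) = Add(Mul(Rational(1, 138), t), Mul(Rational(1, 138), I, Pow(10, Rational(1, 2)))) (Function('o')(T, t) = Mul(Add(Mul(I, Pow(10, Rational(1, 2))), t), Pow(Add(88, 50), -1)) = Mul(Add(t, Mul(I, Pow(10, Rational(1, 2)))), Pow(138, -1)) = Mul(Add(t, Mul(I, Pow(10, Rational(1, 2)))), Rational(1, 138)) = Add(Mul(Rational(1, 138), t), Mul(Rational(1, 138), I, Pow(10, Rational(1, 2)))))
Mul(Add(Function('o')(d, -42), -12764), Pow(Add(-43594, -43097), -1)) = Mul(Add(Add(Mul(Rational(1, 138), -42), Mul(Rational(1, 138), I, Pow(10, Rational(1, 2)))), -12764), Pow(Add(-43594, -43097), -1)) = Mul(Add(Add(Rational(-7, 23), Mul(Rational(1, 138), I, Pow(10, Rational(1, 2)))), -12764), Pow(-86691, -1)) = Mul(Add(Rational(-293579, 23), Mul(Rational(1, 138), I, Pow(10, Rational(1, 2)))), Rational(-1, 86691)) = Add(Rational(26689, 181263), Mul(Rational(-1, 11963358), I, Pow(10, Rational(1, 2))))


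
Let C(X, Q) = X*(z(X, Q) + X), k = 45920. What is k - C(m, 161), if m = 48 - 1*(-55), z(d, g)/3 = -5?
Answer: 36856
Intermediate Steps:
z(d, g) = -15 (z(d, g) = 3*(-5) = -15)
m = 103 (m = 48 + 55 = 103)
C(X, Q) = X*(-15 + X)
k - C(m, 161) = 45920 - 103*(-15 + 103) = 45920 - 103*88 = 45920 - 1*9064 = 45920 - 9064 = 36856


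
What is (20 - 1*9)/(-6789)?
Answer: -11/6789 ≈ -0.0016203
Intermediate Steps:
(20 - 1*9)/(-6789) = (20 - 9)*(-1/6789) = 11*(-1/6789) = -11/6789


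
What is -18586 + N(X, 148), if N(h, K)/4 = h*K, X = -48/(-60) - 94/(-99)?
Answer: -8687398/495 ≈ -17550.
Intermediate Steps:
X = 866/495 (X = -48*(-1/60) - 94*(-1/99) = ⅘ + 94/99 = 866/495 ≈ 1.7495)
N(h, K) = 4*K*h (N(h, K) = 4*(h*K) = 4*(K*h) = 4*K*h)
-18586 + N(X, 148) = -18586 + 4*148*(866/495) = -18586 + 512672/495 = -8687398/495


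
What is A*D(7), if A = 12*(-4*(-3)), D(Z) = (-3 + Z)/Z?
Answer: 576/7 ≈ 82.286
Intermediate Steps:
D(Z) = (-3 + Z)/Z
A = 144 (A = 12*12 = 144)
A*D(7) = 144*((-3 + 7)/7) = 144*((⅐)*4) = 144*(4/7) = 576/7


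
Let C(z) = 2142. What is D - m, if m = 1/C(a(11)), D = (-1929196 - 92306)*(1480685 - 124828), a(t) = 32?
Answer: -5870938478912389/2142 ≈ -2.7409e+12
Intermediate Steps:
D = -2740867637214 (D = -2021502*1355857 = -2740867637214)
m = 1/2142 ≈ 0.00046685
D - m = -2740867637214 - 1*1/2142 = -2740867637214 - 1/2142 = -5870938478912389/2142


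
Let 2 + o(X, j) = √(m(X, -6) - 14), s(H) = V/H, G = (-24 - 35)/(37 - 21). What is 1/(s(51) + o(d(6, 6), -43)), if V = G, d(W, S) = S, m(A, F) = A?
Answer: -1379856/8186329 - 1331712*I*√2/8186329 ≈ -0.16856 - 0.23006*I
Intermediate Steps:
G = -59/16 ≈ -3.6875
V = -59/16 ≈ -3.6875
s(H) = -59/(16*H)
o(X, j) = -2 + √(-14 + X) (o(X, j) = -2 + √(X - 14) = -2 + √(-14 + X))
1/(s(51) + o(d(6, 6), -43)) = 1/(-59/16/51 + (-2 + √(-14 + 6))) = 1/(-59/16*1/51 + (-2 + √(-8))) = 1/(-59/816 + (-2 + 2*I*√2)) = 1/(-1691/816 + 2*I*√2)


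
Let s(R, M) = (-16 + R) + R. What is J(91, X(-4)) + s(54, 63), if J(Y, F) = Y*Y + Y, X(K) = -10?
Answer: 8464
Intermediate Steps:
s(R, M) = -16 + 2*R
J(Y, F) = Y + Y² (J(Y, F) = Y² + Y = Y + Y²)
J(91, X(-4)) + s(54, 63) = 91*(1 + 91) + (-16 + 2*54) = 91*92 + (-16 + 108) = 8372 + 92 = 8464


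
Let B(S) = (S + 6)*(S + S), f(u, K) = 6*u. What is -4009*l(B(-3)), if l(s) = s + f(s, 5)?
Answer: 505134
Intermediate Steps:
B(S) = 2*S*(6 + S) (B(S) = (6 + S)*(2*S) = 2*S*(6 + S))
l(s) = 7*s (l(s) = s + 6*s = 7*s)
-4009*l(B(-3)) = -28063*2*(-3)*(6 - 3) = -28063*2*(-3)*3 = -28063*(-18) = -4009*(-126) = 505134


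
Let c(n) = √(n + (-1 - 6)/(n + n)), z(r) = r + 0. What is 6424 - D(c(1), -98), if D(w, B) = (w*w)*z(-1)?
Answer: 12843/2 ≈ 6421.5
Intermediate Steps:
z(r) = r
c(n) = √(n - 7/(2*n)) (c(n) = √(n - 7*1/(2*n)) = √(n - 7/(2*n)))
D(w, B) = -w² (D(w, B) = (w*w)*(-1) = w²*(-1) = -w²)
6424 - D(c(1), -98) = 6424 - (-1)*(√(-14/1 + 4*1)/2)² = 6424 - (-1)*(√(-14*1 + 4)/2)² = 6424 - (-1)*(√(-14 + 4)/2)² = 6424 - (-1)*(√(-10)/2)² = 6424 - (-1)*((I*√10)/2)² = 6424 - (-1)*(I*√10/2)² = 6424 - (-1)*(-5)/2 = 6424 - 1*5/2 = 6424 - 5/2 = 12843/2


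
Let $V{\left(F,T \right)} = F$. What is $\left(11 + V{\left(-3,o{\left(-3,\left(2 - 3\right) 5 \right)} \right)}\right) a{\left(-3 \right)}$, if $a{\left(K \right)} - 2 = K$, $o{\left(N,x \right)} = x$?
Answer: $-8$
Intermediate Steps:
$a{\left(K \right)} = 2 + K$
$\left(11 + V{\left(-3,o{\left(-3,\left(2 - 3\right) 5 \right)} \right)}\right) a{\left(-3 \right)} = \left(11 - 3\right) \left(2 - 3\right) = 8 \left(-1\right) = -8$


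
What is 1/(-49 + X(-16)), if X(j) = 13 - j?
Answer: -1/20 ≈ -0.050000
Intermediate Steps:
1/(-49 + X(-16)) = 1/(-49 + (13 - 1*(-16))) = 1/(-49 + (13 + 16)) = 1/(-49 + 29) = 1/(-20) = -1/20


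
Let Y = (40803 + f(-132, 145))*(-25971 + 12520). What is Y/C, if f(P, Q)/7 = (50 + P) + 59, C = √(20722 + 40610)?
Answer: -273337771*√15333/15333 ≈ -2.2074e+6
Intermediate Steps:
C = 2*√15333 (C = √61332 = 2*√15333 ≈ 247.65)
f(P, Q) = 763 + 7*P (f(P, Q) = 7*((50 + P) + 59) = 7*(109 + P) = 763 + 7*P)
Y = -546675542 (Y = (40803 + (763 + 7*(-132)))*(-25971 + 12520) = (40803 + (763 - 924))*(-13451) = (40803 - 161)*(-13451) = 40642*(-13451) = -546675542)
Y/C = -546675542*√15333/30666 = -273337771*√15333/15333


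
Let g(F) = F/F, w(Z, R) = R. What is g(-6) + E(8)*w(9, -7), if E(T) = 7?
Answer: -48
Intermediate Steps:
g(F) = 1
g(-6) + E(8)*w(9, -7) = 1 + 7*(-7) = 1 - 49 = -48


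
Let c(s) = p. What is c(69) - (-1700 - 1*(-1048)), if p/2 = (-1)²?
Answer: 654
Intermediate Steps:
p = 2 (p = 2*(-1)² = 2*1 = 2)
c(s) = 2
c(69) - (-1700 - 1*(-1048)) = 2 - (-1700 - 1*(-1048)) = 2 - (-1700 + 1048) = 2 - 1*(-652) = 2 + 652 = 654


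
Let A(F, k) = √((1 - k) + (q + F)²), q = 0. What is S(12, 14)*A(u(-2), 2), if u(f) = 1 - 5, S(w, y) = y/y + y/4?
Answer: 9*√15/2 ≈ 17.428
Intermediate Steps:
S(w, y) = 1 + y/4 (S(w, y) = 1 + y*(¼) = 1 + y/4)
u(f) = -4
A(F, k) = √(1 + F² - k) (A(F, k) = √((1 - k) + (0 + F)²) = √((1 - k) + F²) = √(1 + F² - k))
S(12, 14)*A(u(-2), 2) = (1 + (¼)*14)*√(1 + (-4)² - 1*2) = (1 + 7/2)*√(1 + 16 - 2) = 9*√15/2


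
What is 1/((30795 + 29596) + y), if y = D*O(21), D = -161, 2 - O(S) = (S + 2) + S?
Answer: 1/67153 ≈ 1.4891e-5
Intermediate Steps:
O(S) = -2*S (O(S) = 2 - ((S + 2) + S) = 2 - ((2 + S) + S) = 2 - (2 + 2*S) = 2 + (-2 - 2*S) = -2*S)
y = 6762 (y = -(-322)*21 = -161*(-42) = 6762)
1/((30795 + 29596) + y) = 1/((30795 + 29596) + 6762) = 1/(60391 + 6762) = 1/67153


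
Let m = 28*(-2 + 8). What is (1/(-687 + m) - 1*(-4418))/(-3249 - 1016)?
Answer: -2292941/2213535 ≈ -1.0359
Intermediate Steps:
m = 168 (m = 28*6 = 168)
(1/(-687 + m) - 1*(-4418))/(-3249 - 1016) = (1/(-687 + 168) - 1*(-4418))/(-3249 - 1016) = (1/(-519) + 4418)/(-4265) = (-1/519 + 4418)*(-1/4265) = (2292941/519)*(-1/4265) = -2292941/2213535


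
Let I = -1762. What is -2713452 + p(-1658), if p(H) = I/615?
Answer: -1668774742/615 ≈ -2.7135e+6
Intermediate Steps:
p(H) = -1762/615
-2713452 + p(-1658) = -2713452 - 1762/615 = -1668774742/615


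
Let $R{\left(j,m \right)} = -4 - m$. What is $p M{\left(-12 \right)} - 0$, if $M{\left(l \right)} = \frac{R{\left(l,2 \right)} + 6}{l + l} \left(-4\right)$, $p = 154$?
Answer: $0$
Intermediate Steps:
$M{\left(l \right)} = 0$ ($M{\left(l \right)} = \frac{\left(-4 - 2\right) + 6}{l + l} \left(-4\right) = \frac{\left(-4 - 2\right) + 6}{2 l} \left(-4\right) = \left(-6 + 6\right) \frac{1}{2 l} \left(-4\right) = 0 \frac{1}{2 l} \left(-4\right) = 0 \left(-4\right) = 0$)
$p M{\left(-12 \right)} - 0 = 154 \cdot 0 - 0 = 0 + 0 = 0$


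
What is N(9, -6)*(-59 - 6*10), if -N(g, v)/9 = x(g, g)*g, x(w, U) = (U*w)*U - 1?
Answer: 7017192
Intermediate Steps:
x(w, U) = -1 + w*U² (x(w, U) = w*U² - 1 = -1 + w*U²)
N(g, v) = -9*g*(-1 + g³) (N(g, v) = -9*(-1 + g*g²)*g = -9*(-1 + g³)*g = -9*g*(-1 + g³))
N(9, -6)*(-59 - 6*10) = (9*9*(1 - 1*9³))*(-59 - 6*10) = (9*9*(1 - 1*729))*(-59 - 60) = (9*9*(1 - 729))*(-119) = (9*9*(-728))*(-119) = -58968*(-119) = 7017192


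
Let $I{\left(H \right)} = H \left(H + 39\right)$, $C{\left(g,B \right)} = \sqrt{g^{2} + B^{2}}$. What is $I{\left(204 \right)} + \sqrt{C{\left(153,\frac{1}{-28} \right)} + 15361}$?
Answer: $49572 + \frac{\sqrt{3010756 + 7 \sqrt{18352657}}}{14} \approx 49697.0$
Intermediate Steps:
$C{\left(g,B \right)} = \sqrt{B^{2} + g^{2}}$
$I{\left(H \right)} = H \left(39 + H\right)$
$I{\left(204 \right)} + \sqrt{C{\left(153,\frac{1}{-28} \right)} + 15361} = 204 \left(39 + 204\right) + \sqrt{\sqrt{\left(\frac{1}{-28}\right)^{2} + 153^{2}} + 15361} = 204 \cdot 243 + \sqrt{\sqrt{\left(- \frac{1}{28}\right)^{2} + 23409} + 15361} = 49572 + \sqrt{\sqrt{\frac{1}{784} + 23409} + 15361} = 49572 + \sqrt{\sqrt{\frac{18352657}{784}} + 15361} = 49572 + \sqrt{\frac{\sqrt{18352657}}{28} + 15361} = 49572 + \sqrt{15361 + \frac{\sqrt{18352657}}{28}}$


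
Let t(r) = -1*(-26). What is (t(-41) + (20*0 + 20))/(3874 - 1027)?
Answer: 46/2847 ≈ 0.016157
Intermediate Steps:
t(r) = 26
(t(-41) + (20*0 + 20))/(3874 - 1027) = (26 + (20*0 + 20))/(3874 - 1027) = (26 + (0 + 20))/2847 = (26 + 20)*(1/2847) = 46*(1/2847) = 46/2847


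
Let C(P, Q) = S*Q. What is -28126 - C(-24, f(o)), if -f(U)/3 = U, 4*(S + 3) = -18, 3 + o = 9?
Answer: -28261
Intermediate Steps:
o = 6 (o = -3 + 9 = 6)
S = -15/2 (S = -3 + (1/4)*(-18) = -3 - 9/2 = -15/2 ≈ -7.5000)
f(U) = -3*U
C(P, Q) = -15*Q/2
-28126 - C(-24, f(o)) = -28126 - (-15)*(-3*6)/2 = -28126 - (-15)*(-18)/2 = -28126 - 1*135 = -28126 - 135 = -28261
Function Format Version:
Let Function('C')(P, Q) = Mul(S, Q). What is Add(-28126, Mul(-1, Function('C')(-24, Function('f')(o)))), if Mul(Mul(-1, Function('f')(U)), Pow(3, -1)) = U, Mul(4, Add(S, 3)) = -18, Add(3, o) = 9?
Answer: -28261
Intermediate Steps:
o = 6 (o = Add(-3, 9) = 6)
S = Rational(-15, 2) (S = Add(-3, Mul(Rational(1, 4), -18)) = Add(-3, Rational(-9, 2)) = Rational(-15, 2) ≈ -7.5000)
Function('f')(U) = Mul(-3, U)
Function('C')(P, Q) = Mul(Rational(-15, 2), Q)
Add(-28126, Mul(-1, Function('C')(-24, Function('f')(o)))) = Add(-28126, Mul(-1, Mul(Rational(-15, 2), Mul(-3, 6)))) = Add(-28126, Mul(-1, Mul(Rational(-15, 2), -18))) = Add(-28126, Mul(-1, 135)) = Add(-28126, -135) = -28261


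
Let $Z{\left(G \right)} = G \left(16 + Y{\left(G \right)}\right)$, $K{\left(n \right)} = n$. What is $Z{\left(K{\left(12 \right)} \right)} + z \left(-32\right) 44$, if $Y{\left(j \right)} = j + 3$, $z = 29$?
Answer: $-40460$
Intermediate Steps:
$Y{\left(j \right)} = 3 + j$
$Z{\left(G \right)} = G \left(19 + G\right)$ ($Z{\left(G \right)} = G \left(16 + \left(3 + G\right)\right) = G \left(19 + G\right)$)
$Z{\left(K{\left(12 \right)} \right)} + z \left(-32\right) 44 = 12 \left(19 + 12\right) + 29 \left(-32\right) 44 = 12 \cdot 31 - 40832 = 372 - 40832 = -40460$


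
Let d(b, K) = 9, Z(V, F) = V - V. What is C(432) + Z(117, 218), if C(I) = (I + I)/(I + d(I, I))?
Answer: 96/49 ≈ 1.9592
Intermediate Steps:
Z(V, F) = 0
C(I) = 2*I/(9 + I) (C(I) = (I + I)/(I + 9) = (2*I)/(9 + I) = 2*I/(9 + I))
C(432) + Z(117, 218) = 2*432/(9 + 432) + 0 = 2*432/441 + 0 = 2*432*(1/441) + 0 = 96/49 + 0 = 96/49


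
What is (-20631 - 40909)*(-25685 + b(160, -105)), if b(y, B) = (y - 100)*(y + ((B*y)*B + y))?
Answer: -6512994513100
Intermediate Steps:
b(y, B) = (-100 + y)*(2*y + y*B²) (b(y, B) = (-100 + y)*(y + (y*B² + y)) = (-100 + y)*(y + (y + y*B²)) = (-100 + y)*(2*y + y*B²))
(-20631 - 40909)*(-25685 + b(160, -105)) = (-20631 - 40909)*(-25685 + 160*(-200 - 100*(-105)² + 2*160 + 160*(-105)²)) = -61540*(-25685 + 160*(-200 - 100*11025 + 320 + 160*11025)) = -61540*(-25685 + 160*(-200 - 1102500 + 320 + 1764000)) = -61540*(-25685 + 160*661620) = -61540*(-25685 + 105859200) = -61540*105833515 = -6512994513100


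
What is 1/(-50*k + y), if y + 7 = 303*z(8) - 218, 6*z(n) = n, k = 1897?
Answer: -1/94671 ≈ -1.0563e-5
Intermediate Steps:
z(n) = n/6
y = 179 (y = -7 + (303*((⅙)*8) - 218) = -7 + (303*(4/3) - 218) = -7 + (404 - 218) = -7 + 186 = 179)
1/(-50*k + y) = 1/(-50*1897 + 179) = 1/(-94850 + 179) = 1/(-94671) = -1/94671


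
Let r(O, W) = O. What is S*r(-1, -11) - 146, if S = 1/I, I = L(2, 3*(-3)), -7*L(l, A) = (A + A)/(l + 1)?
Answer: -883/6 ≈ -147.17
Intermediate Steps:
L(l, A) = -2*A/(7*(1 + l)) (L(l, A) = -(A + A)/(7*(l + 1)) = -2*A/(7*(1 + l)))
I = 6/7 (I = -2*3*(-3)/(7 + 7*2) = -2*(-9)/(7 + 14) = -2*(-9)/21 = -2*(-9)*1/21 = 6/7 ≈ 0.85714)
S = 7/6 (S = 1/(6/7) = 7/6 ≈ 1.1667)
S*r(-1, -11) - 146 = (7/6)*(-1) - 146 = -7/6 - 146 = -883/6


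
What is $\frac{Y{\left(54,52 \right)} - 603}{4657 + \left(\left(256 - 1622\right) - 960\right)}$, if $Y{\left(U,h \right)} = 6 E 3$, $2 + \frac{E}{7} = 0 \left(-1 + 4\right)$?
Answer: $- \frac{95}{259} \approx -0.3668$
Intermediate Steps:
$E = -14$ ($E = -14 + 7 \cdot 0 \left(-1 + 4\right) = -14 + 7 \cdot 0 \cdot 3 = -14 + 7 \cdot 0 = -14 + 0 = -14$)
$Y{\left(U,h \right)} = -252$ ($Y{\left(U,h \right)} = 6 \left(-14\right) 3 = \left(-84\right) 3 = -252$)
$\frac{Y{\left(54,52 \right)} - 603}{4657 + \left(\left(256 - 1622\right) - 960\right)} = \frac{-252 - 603}{4657 + \left(\left(256 - 1622\right) - 960\right)} = - \frac{855}{4657 - 2326} = - \frac{855}{2331} = \left(-855\right) \frac{1}{2331} = - \frac{95}{259}$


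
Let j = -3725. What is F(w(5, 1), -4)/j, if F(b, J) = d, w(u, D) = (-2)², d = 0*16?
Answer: 0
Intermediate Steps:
d = 0
w(u, D) = 4
F(b, J) = 0
F(w(5, 1), -4)/j = 0/(-3725) = 0*(-1/3725) = 0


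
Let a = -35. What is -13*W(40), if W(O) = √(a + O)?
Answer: -13*√5 ≈ -29.069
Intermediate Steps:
W(O) = √(-35 + O)
-13*W(40) = -13*√(-35 + 40) = -13*√5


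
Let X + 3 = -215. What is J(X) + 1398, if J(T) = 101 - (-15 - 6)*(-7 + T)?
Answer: -3226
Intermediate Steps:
X = -218 (X = -3 - 215 = -218)
J(T) = -46 + 21*T (J(T) = 101 - (-21)*(-7 + T) = 101 - (147 - 21*T) = 101 + (-147 + 21*T) = -46 + 21*T)
J(X) + 1398 = (-46 + 21*(-218)) + 1398 = (-46 - 4578) + 1398 = -4624 + 1398 = -3226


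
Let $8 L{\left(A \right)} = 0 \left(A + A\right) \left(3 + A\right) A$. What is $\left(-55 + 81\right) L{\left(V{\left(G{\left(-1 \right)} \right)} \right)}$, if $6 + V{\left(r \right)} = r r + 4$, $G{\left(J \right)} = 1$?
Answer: $0$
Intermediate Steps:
$V{\left(r \right)} = -2 + r^{2}$ ($V{\left(r \right)} = -6 + \left(r r + 4\right) = -6 + \left(r^{2} + 4\right) = -6 + \left(4 + r^{2}\right) = -2 + r^{2}$)
$L{\left(A \right)} = 0$ ($L{\left(A \right)} = \frac{0 \left(A + A\right) \left(3 + A\right) A}{8} = \frac{0 \cdot 2 A \left(3 + A\right) A}{8} = \frac{0 A}{8} = \frac{1}{8} \cdot 0 = 0$)
$\left(-55 + 81\right) L{\left(V{\left(G{\left(-1 \right)} \right)} \right)} = \left(-55 + 81\right) 0 = 26 \cdot 0 = 0$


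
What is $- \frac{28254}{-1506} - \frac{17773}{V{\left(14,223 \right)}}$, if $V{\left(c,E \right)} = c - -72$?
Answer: $- \frac{4056049}{21586} \approx -187.9$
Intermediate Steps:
$V{\left(c,E \right)} = 72 + c$ ($V{\left(c,E \right)} = c + 72 = 72 + c$)
$- \frac{28254}{-1506} - \frac{17773}{V{\left(14,223 \right)}} = - \frac{28254}{-1506} - \frac{17773}{72 + 14} = \left(-28254\right) \left(- \frac{1}{1506}\right) - \frac{17773}{86} = \frac{4709}{251} - \frac{17773}{86} = - \frac{4056049}{21586}$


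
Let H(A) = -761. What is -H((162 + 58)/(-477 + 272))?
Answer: 761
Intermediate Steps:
-H((162 + 58)/(-477 + 272)) = -1*(-761) = 761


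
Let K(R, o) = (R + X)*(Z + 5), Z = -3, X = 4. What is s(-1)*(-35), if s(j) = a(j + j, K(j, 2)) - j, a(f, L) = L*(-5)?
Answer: 1015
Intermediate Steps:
K(R, o) = 8 + 2*R (K(R, o) = (R + 4)*(-3 + 5) = (4 + R)*2 = 8 + 2*R)
a(f, L) = -5*L
s(j) = -40 - 11*j (s(j) = -5*(8 + 2*j) - j = (-40 - 10*j) - j = -40 - 11*j)
s(-1)*(-35) = (-40 - 11*(-1))*(-35) = (-40 + 11)*(-35) = -29*(-35) = 1015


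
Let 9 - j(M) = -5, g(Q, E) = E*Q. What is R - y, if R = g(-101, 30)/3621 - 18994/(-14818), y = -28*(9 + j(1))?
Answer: 5763054761/8942663 ≈ 644.45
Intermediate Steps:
j(M) = 14 (j(M) = 9 - 1*(-5) = 9 + 5 = 14)
y = -644 (y = -28*(9 + 14) = -28*23 = -644)
R = 3979789/8942663 (R = (30*(-101))/3621 - 18994/(-14818) = -3030*1/3621 - 18994*(-1/14818) = -1010/1207 + 9497/7409 = 3979789/8942663 ≈ 0.44503)
R - y = 3979789/8942663 - 1*(-644) = 3979789/8942663 + 644 = 5763054761/8942663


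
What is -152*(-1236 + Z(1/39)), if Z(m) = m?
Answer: 7326856/39 ≈ 1.8787e+5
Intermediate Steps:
-152*(-1236 + Z(1/39)) = -152*(-1236 + 1/39) = -152*(-48203)/39 = -1*(-7326856/39) = 7326856/39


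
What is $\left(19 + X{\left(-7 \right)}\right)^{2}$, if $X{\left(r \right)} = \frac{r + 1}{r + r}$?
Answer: $\frac{18496}{49} \approx 377.47$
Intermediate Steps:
$X{\left(r \right)} = \frac{1 + r}{2 r}$
$\left(19 + X{\left(-7 \right)}\right)^{2} = \left(19 + \frac{1 - 7}{2 \left(-7\right)}\right)^{2} = \left(19 + \frac{1}{2} \left(- \frac{1}{7}\right) \left(-6\right)\right)^{2} = \left(19 + \frac{3}{7}\right)^{2} = \left(\frac{136}{7}\right)^{2} = \frac{18496}{49}$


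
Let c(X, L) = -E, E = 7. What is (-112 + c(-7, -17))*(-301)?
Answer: 35819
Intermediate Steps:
c(X, L) = -7 (c(X, L) = -1*7 = -7)
(-112 + c(-7, -17))*(-301) = (-112 - 7)*(-301) = -119*(-301) = 35819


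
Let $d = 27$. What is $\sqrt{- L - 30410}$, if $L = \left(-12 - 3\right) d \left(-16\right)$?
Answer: $i \sqrt{36890} \approx 192.07 i$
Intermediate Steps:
$L = 6480$ ($L = \left(-12 - 3\right) 27 \left(-16\right) = \left(-15\right) 27 \left(-16\right) = \left(-405\right) \left(-16\right) = 6480$)
$\sqrt{- L - 30410} = \sqrt{\left(-1\right) 6480 - 30410} = \sqrt{-6480 - 30410} = \sqrt{-36890} = i \sqrt{36890}$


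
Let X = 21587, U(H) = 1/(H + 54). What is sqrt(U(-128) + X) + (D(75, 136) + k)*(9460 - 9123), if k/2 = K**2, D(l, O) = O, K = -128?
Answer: 11088648 + 3*sqrt(13134482)/74 ≈ 1.1089e+7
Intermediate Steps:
k = 32768 (k = 2*(-128)**2 = 2*16384 = 32768)
U(H) = 1/(54 + H)
sqrt(U(-128) + X) + (D(75, 136) + k)*(9460 - 9123) = sqrt(1/(54 - 128) + 21587) + (136 + 32768)*(9460 - 9123) = sqrt(1/(-74) + 21587) + 32904*337 = sqrt(-1/74 + 21587) + 11088648 = sqrt(1597437/74) + 11088648 = 3*sqrt(13134482)/74 + 11088648 = 11088648 + 3*sqrt(13134482)/74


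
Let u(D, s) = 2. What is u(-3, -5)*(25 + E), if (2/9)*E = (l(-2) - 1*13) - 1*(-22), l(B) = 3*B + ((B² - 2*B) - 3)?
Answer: 122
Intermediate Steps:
l(B) = -3 + B + B² (l(B) = 3*B + (-3 + B² - 2*B) = -3 + B + B²)
E = 36 (E = 9*(((-3 - 2 + (-2)²) - 1*13) - 1*(-22))/2 = 9*(((-3 - 2 + 4) - 13) + 22)/2 = 9*((-1 - 13) + 22)/2 = 9*(-14 + 22)/2 = (9/2)*8 = 36)
u(-3, -5)*(25 + E) = 2*(25 + 36) = 2*61 = 122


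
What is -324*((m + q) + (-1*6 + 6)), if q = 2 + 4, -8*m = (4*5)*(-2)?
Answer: -3564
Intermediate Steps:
m = 5 (m = -4*5*(-2)/8 = -5*(-2)/2 = -⅛*(-40) = 5)
q = 6
-324*((m + q) + (-1*6 + 6)) = -324*((5 + 6) + (-1*6 + 6)) = -324*(11 + (-6 + 6)) = -324*(11 + 0) = -324*11 = -3564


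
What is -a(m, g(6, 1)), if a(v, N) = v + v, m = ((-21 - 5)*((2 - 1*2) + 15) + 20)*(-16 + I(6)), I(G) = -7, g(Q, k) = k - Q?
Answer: -17020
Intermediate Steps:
m = 8510 (m = ((-21 - 5)*((2 - 1*2) + 15) + 20)*(-16 - 7) = (-26*((2 - 2) + 15) + 20)*(-23) = (-26*(0 + 15) + 20)*(-23) = (-26*15 + 20)*(-23) = (-390 + 20)*(-23) = -370*(-23) = 8510)
a(v, N) = 2*v
-a(m, g(6, 1)) = -2*8510 = -1*17020 = -17020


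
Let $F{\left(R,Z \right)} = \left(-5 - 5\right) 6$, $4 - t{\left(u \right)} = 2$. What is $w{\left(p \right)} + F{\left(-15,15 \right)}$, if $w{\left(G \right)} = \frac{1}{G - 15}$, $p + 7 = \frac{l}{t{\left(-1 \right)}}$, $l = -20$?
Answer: $- \frac{1921}{32} \approx -60.031$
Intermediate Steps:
$t{\left(u \right)} = 2$ ($t{\left(u \right)} = 4 - 2 = 2$)
$F{\left(R,Z \right)} = -60$ ($F{\left(R,Z \right)} = \left(-10\right) 6 = -60$)
$p = -17$ ($p = -7 - \frac{20}{2} = -7 - 10 = -17$)
$w{\left(G \right)} = \frac{1}{-15 + G}$
$w{\left(p \right)} + F{\left(-15,15 \right)} = \frac{1}{-15 - 17} - 60 = \frac{1}{-32} - 60 = - \frac{1}{32} - 60 = - \frac{1921}{32}$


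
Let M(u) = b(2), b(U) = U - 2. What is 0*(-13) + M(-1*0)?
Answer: 0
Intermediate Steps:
b(U) = -2 + U
M(u) = 0 (M(u) = -2 + 2 = 0)
0*(-13) + M(-1*0) = 0*(-13) + 0 = 0 + 0 = 0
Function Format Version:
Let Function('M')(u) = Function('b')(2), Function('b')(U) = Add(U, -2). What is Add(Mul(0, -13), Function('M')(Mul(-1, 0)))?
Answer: 0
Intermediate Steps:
Function('b')(U) = Add(-2, U)
Function('M')(u) = 0 (Function('M')(u) = Add(-2, 2) = 0)
Add(Mul(0, -13), Function('M')(Mul(-1, 0))) = Add(Mul(0, -13), 0) = Add(0, 0) = 0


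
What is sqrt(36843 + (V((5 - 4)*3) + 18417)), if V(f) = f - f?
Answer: 6*sqrt(1535) ≈ 235.07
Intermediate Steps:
V(f) = 0
sqrt(36843 + (V((5 - 4)*3) + 18417)) = sqrt(36843 + (0 + 18417)) = sqrt(36843 + 18417) = sqrt(55260) = 6*sqrt(1535)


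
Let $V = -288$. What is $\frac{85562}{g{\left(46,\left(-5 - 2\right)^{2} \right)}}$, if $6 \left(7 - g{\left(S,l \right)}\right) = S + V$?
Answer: $\frac{128343}{71} \approx 1807.6$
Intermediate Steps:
$g{\left(S,l \right)} = 55 - \frac{S}{6}$ ($g{\left(S,l \right)} = 7 - \frac{S - 288}{6} = 7 - \frac{-288 + S}{6} = 7 - \left(-48 + \frac{S}{6}\right) = 55 - \frac{S}{6}$)
$\frac{85562}{g{\left(46,\left(-5 - 2\right)^{2} \right)}} = \frac{85562}{55 - \frac{23}{3}} = \frac{85562}{\frac{142}{3}} = 85562 \cdot \frac{3}{142} = \frac{128343}{71}$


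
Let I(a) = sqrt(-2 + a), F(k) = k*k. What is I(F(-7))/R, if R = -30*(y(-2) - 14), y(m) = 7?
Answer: sqrt(47)/210 ≈ 0.032646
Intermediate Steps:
F(k) = k**2
R = 210 (R = -30*(7 - 14) = -30*(-7) = 210)
I(F(-7))/R = sqrt(-2 + (-7)**2)/210 = sqrt(-2 + 49)*(1/210) = sqrt(47)*(1/210) = sqrt(47)/210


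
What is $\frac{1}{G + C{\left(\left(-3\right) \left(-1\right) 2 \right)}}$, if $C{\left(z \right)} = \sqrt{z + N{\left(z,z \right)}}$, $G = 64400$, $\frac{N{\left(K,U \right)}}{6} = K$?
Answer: $\frac{4600}{296239997} - \frac{\sqrt{42}}{4147359958} \approx 1.5526 \cdot 10^{-5}$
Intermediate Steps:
$N{\left(K,U \right)} = 6 K$
$C{\left(z \right)} = \sqrt{7} \sqrt{z}$ ($C{\left(z \right)} = \sqrt{z + 6 z} = \sqrt{7 z} = \sqrt{7} \sqrt{z}$)
$\frac{1}{G + C{\left(\left(-3\right) \left(-1\right) 2 \right)}} = \frac{1}{64400 + \sqrt{7} \sqrt{\left(-3\right) \left(-1\right) 2}} = \frac{1}{64400 + \sqrt{7} \sqrt{3 \cdot 2}} = \frac{1}{64400 + \sqrt{7} \sqrt{6}} = \frac{1}{64400 + \sqrt{42}}$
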